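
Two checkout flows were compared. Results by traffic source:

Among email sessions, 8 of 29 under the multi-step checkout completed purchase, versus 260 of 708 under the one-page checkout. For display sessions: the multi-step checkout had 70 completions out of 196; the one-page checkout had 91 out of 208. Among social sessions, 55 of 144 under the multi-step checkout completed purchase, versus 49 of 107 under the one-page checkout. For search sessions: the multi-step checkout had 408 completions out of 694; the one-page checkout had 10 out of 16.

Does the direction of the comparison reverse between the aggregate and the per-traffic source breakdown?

Yes

Email: the multi-step checkout 8/29 = 27.6%, the one-page checkout 260/708 = 36.7% → the one-page checkout
Display: the multi-step checkout 70/196 = 35.7%, the one-page checkout 91/208 = 43.8% → the one-page checkout
Social: the multi-step checkout 55/144 = 38.2%, the one-page checkout 49/107 = 45.8% → the one-page checkout
Search: the multi-step checkout 408/694 = 58.8%, the one-page checkout 10/16 = 62.5% → the one-page checkout
Overall: the multi-step checkout 541/1063 = 50.9%, the one-page checkout 410/1039 = 39.5% → the multi-step checkout
The one-page checkout wins each traffic group but the multi-step checkout wins overall — the comparison reverses. The one-page checkout's sessions skew toward email, which has a lower base rate.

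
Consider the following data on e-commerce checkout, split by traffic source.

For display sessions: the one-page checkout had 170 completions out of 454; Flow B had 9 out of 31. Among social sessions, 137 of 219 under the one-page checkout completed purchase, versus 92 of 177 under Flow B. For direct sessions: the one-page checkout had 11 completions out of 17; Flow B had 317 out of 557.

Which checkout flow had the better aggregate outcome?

Flow B

Display: the one-page checkout 170/454 = 37.4%, Flow B 9/31 = 29.0% → the one-page checkout
Social: the one-page checkout 137/219 = 62.6%, Flow B 92/177 = 52.0% → the one-page checkout
Direct: the one-page checkout 11/17 = 64.7%, Flow B 317/557 = 56.9% → the one-page checkout
Overall: the one-page checkout 318/690 = 46.1%, Flow B 418/765 = 54.6% → Flow B
(The one-page checkout wins every traffic group but Flow B wins overall — the one-page checkout's sessions skew toward the low-rate display group.)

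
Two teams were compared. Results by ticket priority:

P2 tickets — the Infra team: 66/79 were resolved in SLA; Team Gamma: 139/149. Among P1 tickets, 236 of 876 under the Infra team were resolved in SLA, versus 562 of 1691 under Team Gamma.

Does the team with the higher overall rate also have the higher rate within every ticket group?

Yes

P2: the Infra team 66/79 = 83.5%, Team Gamma 139/149 = 93.3% → Team Gamma
P1: the Infra team 236/876 = 26.9%, Team Gamma 562/1691 = 33.2% → Team Gamma
Overall: the Infra team 302/955 = 31.6%, Team Gamma 701/1840 = 38.1% → Team Gamma
Team Gamma wins overall and in every ticket group — no reversal.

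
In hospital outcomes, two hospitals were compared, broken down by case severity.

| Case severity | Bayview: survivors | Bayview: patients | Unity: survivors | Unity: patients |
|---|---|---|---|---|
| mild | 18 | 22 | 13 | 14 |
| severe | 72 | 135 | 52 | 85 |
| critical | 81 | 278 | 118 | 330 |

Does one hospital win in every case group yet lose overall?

Mild: Bayview 18/22 = 81.8%, Unity 13/14 = 92.9% → Unity
Severe: Bayview 72/135 = 53.3%, Unity 52/85 = 61.2% → Unity
Critical: Bayview 81/278 = 29.1%, Unity 118/330 = 35.8% → Unity
Overall: Bayview 171/435 = 39.3%, Unity 183/429 = 42.7% → Unity
Unity wins overall and in every case group — no reversal.

No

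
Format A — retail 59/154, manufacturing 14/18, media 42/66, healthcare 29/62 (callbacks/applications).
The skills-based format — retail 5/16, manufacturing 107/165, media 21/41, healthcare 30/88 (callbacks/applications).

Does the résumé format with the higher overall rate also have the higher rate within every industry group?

No

Retail: Format A 59/154 = 38.3%, the skills-based format 5/16 = 31.2% → Format A
Manufacturing: Format A 14/18 = 77.8%, the skills-based format 107/165 = 64.8% → Format A
Media: Format A 42/66 = 63.6%, the skills-based format 21/41 = 51.2% → Format A
Healthcare: Format A 29/62 = 46.8%, the skills-based format 30/88 = 34.1% → Format A
Overall: Format A 144/300 = 48.0%, the skills-based format 163/310 = 52.6% → the skills-based format
Format A wins each industry group but the skills-based format wins overall — the comparison reverses. Format A's applications skew toward retail, which has a lower base rate.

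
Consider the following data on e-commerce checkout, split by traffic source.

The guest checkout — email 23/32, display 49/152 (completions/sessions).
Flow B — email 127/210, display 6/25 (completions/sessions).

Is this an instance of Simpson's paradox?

Yes

Email: the guest checkout 23/32 = 71.9%, Flow B 127/210 = 60.5% → the guest checkout
Display: the guest checkout 49/152 = 32.2%, Flow B 6/25 = 24.0% → the guest checkout
Overall: the guest checkout 72/184 = 39.1%, Flow B 133/235 = 56.6% → Flow B
The guest checkout wins each traffic group but Flow B wins overall — the comparison reverses. The guest checkout's sessions skew toward display, which has a lower base rate.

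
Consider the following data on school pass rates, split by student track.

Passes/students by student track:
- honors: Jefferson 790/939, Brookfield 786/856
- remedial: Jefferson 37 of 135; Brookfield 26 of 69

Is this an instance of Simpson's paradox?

No

Honors: Jefferson 790/939 = 84.1%, Brookfield 786/856 = 91.8% → Brookfield
Remedial: Jefferson 37/135 = 27.4%, Brookfield 26/69 = 37.7% → Brookfield
Overall: Jefferson 827/1074 = 77.0%, Brookfield 812/925 = 87.8% → Brookfield
Brookfield wins overall and in every student group — no reversal.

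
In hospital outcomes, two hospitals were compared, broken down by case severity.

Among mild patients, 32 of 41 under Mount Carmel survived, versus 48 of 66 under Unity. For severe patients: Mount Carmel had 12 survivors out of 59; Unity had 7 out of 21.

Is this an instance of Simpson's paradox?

No

Mild: Mount Carmel 32/41 = 78.0%, Unity 48/66 = 72.7% → Mount Carmel
Severe: Mount Carmel 12/59 = 20.3%, Unity 7/21 = 33.3% → Unity
Overall: Mount Carmel 44/100 = 44.0%, Unity 55/87 = 63.2% → Unity
Neither sweeps: Mount Carmel wins 1 of 2 groups, Unity wins 1. Unity wins overall but not every group — no Simpson reversal.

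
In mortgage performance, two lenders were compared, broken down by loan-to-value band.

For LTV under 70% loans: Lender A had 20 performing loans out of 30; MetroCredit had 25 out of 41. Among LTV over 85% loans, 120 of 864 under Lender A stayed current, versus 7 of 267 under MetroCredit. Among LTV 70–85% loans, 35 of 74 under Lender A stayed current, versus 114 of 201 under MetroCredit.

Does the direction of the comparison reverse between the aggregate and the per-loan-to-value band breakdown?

LTV under 70%: Lender A 20/30 = 66.7%, MetroCredit 25/41 = 61.0% → Lender A
LTV over 85%: Lender A 120/864 = 13.9%, MetroCredit 7/267 = 2.6% → Lender A
LTV 70–85%: Lender A 35/74 = 47.3%, MetroCredit 114/201 = 56.7% → MetroCredit
Overall: Lender A 175/968 = 18.1%, MetroCredit 146/509 = 28.7% → MetroCredit
Neither sweeps: Lender A wins 2 of 3 groups, MetroCredit wins 1. MetroCredit wins overall but not every group — no Simpson reversal.

No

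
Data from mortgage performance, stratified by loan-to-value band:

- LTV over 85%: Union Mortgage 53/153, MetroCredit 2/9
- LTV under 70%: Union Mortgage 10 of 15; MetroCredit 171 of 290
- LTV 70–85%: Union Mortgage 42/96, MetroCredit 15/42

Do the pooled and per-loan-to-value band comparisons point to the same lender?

No

LTV over 85%: Union Mortgage 53/153 = 34.6%, MetroCredit 2/9 = 22.2% → Union Mortgage
LTV under 70%: Union Mortgage 10/15 = 66.7%, MetroCredit 171/290 = 59.0% → Union Mortgage
LTV 70–85%: Union Mortgage 42/96 = 43.8%, MetroCredit 15/42 = 35.7% → Union Mortgage
Overall: Union Mortgage 105/264 = 39.8%, MetroCredit 188/341 = 55.1% → MetroCredit
Union Mortgage wins each loan-to-value group but MetroCredit wins overall — the comparison reverses. Union Mortgage's loans skew toward LTV over 85%, which has a lower base rate.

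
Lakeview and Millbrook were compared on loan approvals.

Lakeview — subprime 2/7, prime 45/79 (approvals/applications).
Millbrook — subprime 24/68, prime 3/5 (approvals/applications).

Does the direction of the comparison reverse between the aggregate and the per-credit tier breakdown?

Subprime: Lakeview 2/7 = 28.6%, Millbrook 24/68 = 35.3% → Millbrook
Prime: Lakeview 45/79 = 57.0%, Millbrook 3/5 = 60.0% → Millbrook
Overall: Lakeview 47/86 = 54.7%, Millbrook 27/73 = 37.0% → Lakeview
Millbrook wins each credit group but Lakeview wins overall — the comparison reverses. Millbrook's applications skew toward subprime, which has a lower base rate.

Yes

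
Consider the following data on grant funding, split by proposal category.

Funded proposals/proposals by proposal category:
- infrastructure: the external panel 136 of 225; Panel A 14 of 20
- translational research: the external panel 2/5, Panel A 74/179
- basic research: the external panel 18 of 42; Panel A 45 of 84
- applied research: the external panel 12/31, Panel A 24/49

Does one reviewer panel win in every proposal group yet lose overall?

Yes

Infrastructure: the external panel 136/225 = 60.4%, Panel A 14/20 = 70.0% → Panel A
Translational research: the external panel 2/5 = 40.0%, Panel A 74/179 = 41.3% → Panel A
Basic research: the external panel 18/42 = 42.9%, Panel A 45/84 = 53.6% → Panel A
Applied research: the external panel 12/31 = 38.7%, Panel A 24/49 = 49.0% → Panel A
Overall: the external panel 168/303 = 55.4%, Panel A 157/332 = 47.3% → the external panel
Panel A wins each proposal group but the external panel wins overall — the comparison reverses. Panel A's proposals skew toward translational research, which has a lower base rate.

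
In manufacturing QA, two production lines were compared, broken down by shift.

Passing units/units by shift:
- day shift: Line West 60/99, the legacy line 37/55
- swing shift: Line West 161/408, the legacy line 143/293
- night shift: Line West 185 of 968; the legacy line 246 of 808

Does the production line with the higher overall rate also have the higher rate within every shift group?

Yes

Day shift: Line West 60/99 = 60.6%, the legacy line 37/55 = 67.3% → the legacy line
Swing shift: Line West 161/408 = 39.5%, the legacy line 143/293 = 48.8% → the legacy line
Night shift: Line West 185/968 = 19.1%, the legacy line 246/808 = 30.4% → the legacy line
Overall: Line West 406/1475 = 27.5%, the legacy line 426/1156 = 36.9% → the legacy line
The legacy line wins overall and in every shift group — no reversal.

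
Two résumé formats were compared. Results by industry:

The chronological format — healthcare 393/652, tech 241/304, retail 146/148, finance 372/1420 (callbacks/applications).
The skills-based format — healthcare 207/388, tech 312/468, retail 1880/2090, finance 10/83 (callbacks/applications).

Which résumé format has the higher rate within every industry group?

Healthcare: the chronological format 393/652 = 60.3%, the skills-based format 207/388 = 53.4% → the chronological format
Tech: the chronological format 241/304 = 79.3%, the skills-based format 312/468 = 66.7% → the chronological format
Retail: the chronological format 146/148 = 98.6%, the skills-based format 1880/2090 = 90.0% → the chronological format
Finance: the chronological format 372/1420 = 26.2%, the skills-based format 10/83 = 12.0% → the chronological format
The chronological format has the higher rate in all 4 groups.

the chronological format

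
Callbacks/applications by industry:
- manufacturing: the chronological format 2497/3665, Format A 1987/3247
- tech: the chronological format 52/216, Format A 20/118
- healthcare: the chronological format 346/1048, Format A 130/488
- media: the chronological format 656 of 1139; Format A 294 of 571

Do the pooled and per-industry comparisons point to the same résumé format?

Yes

Manufacturing: the chronological format 2497/3665 = 68.1%, Format A 1987/3247 = 61.2% → the chronological format
Tech: the chronological format 52/216 = 24.1%, Format A 20/118 = 16.9% → the chronological format
Healthcare: the chronological format 346/1048 = 33.0%, Format A 130/488 = 26.6% → the chronological format
Media: the chronological format 656/1139 = 57.6%, Format A 294/571 = 51.5% → the chronological format
Overall: the chronological format 3551/6068 = 58.5%, Format A 2431/4424 = 55.0% → the chronological format
The chronological format wins overall and in every industry group — no reversal.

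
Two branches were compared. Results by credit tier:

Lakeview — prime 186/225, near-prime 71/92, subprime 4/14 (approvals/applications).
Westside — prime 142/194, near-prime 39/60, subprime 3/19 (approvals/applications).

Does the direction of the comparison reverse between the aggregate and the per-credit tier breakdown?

Prime: Lakeview 186/225 = 82.7%, Westside 142/194 = 73.2% → Lakeview
Near-prime: Lakeview 71/92 = 77.2%, Westside 39/60 = 65.0% → Lakeview
Subprime: Lakeview 4/14 = 28.6%, Westside 3/19 = 15.8% → Lakeview
Overall: Lakeview 261/331 = 78.9%, Westside 184/273 = 67.4% → Lakeview
Lakeview wins overall and in every credit group — no reversal.

No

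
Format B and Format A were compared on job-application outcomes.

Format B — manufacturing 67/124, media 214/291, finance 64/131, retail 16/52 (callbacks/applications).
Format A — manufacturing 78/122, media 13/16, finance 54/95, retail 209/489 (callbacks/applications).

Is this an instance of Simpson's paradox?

Yes

Manufacturing: Format B 67/124 = 54.0%, Format A 78/122 = 63.9% → Format A
Media: Format B 214/291 = 73.5%, Format A 13/16 = 81.2% → Format A
Finance: Format B 64/131 = 48.9%, Format A 54/95 = 56.8% → Format A
Retail: Format B 16/52 = 30.8%, Format A 209/489 = 42.7% → Format A
Overall: Format B 361/598 = 60.4%, Format A 354/722 = 49.0% → Format B
Format A wins each industry group but Format B wins overall — the comparison reverses. Format A's applications skew toward retail, which has a lower base rate.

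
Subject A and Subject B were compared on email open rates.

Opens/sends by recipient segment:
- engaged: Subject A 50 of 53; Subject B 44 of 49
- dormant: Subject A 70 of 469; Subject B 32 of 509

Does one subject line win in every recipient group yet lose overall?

Engaged: Subject A 50/53 = 94.3%, Subject B 44/49 = 89.8% → Subject A
Dormant: Subject A 70/469 = 14.9%, Subject B 32/509 = 6.3% → Subject A
Overall: Subject A 120/522 = 23.0%, Subject B 76/558 = 13.6% → Subject A
Subject A wins overall and in every recipient group — no reversal.

No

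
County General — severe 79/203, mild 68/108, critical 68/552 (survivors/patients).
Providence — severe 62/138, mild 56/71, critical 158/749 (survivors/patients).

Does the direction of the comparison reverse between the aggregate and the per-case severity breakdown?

No

Severe: County General 79/203 = 38.9%, Providence 62/138 = 44.9% → Providence
Mild: County General 68/108 = 63.0%, Providence 56/71 = 78.9% → Providence
Critical: County General 68/552 = 12.3%, Providence 158/749 = 21.1% → Providence
Overall: County General 215/863 = 24.9%, Providence 276/958 = 28.8% → Providence
Providence wins overall and in every case group — no reversal.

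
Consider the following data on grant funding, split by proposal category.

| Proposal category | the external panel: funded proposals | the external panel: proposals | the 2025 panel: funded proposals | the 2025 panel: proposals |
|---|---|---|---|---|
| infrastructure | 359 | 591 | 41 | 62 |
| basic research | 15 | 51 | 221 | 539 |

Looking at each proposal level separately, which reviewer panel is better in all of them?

the 2025 panel

Infrastructure: the external panel 359/591 = 60.7%, the 2025 panel 41/62 = 66.1% → the 2025 panel
Basic research: the external panel 15/51 = 29.4%, the 2025 panel 221/539 = 41.0% → the 2025 panel
The 2025 panel has the higher rate in both groups.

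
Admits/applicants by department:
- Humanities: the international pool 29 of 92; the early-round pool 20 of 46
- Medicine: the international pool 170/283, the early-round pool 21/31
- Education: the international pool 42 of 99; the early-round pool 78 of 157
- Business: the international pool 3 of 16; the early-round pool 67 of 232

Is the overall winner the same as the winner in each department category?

Humanities: the international pool 29/92 = 31.5%, the early-round pool 20/46 = 43.5% → the early-round pool
Medicine: the international pool 170/283 = 60.1%, the early-round pool 21/31 = 67.7% → the early-round pool
Education: the international pool 42/99 = 42.4%, the early-round pool 78/157 = 49.7% → the early-round pool
Business: the international pool 3/16 = 18.8%, the early-round pool 67/232 = 28.9% → the early-round pool
Overall: the international pool 244/490 = 49.8%, the early-round pool 186/466 = 39.9% → the international pool
The early-round pool wins each department group but the international pool wins overall — the comparison reverses. The early-round pool's applicants skew toward Business, which has a lower base rate.

No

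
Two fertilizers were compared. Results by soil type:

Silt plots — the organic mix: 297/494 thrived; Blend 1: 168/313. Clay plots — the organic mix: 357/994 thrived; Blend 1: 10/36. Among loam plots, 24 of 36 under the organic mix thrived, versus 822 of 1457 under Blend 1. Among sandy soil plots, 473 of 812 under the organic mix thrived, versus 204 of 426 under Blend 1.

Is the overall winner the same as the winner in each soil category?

No

Silt: the organic mix 297/494 = 60.1%, Blend 1 168/313 = 53.7% → the organic mix
Clay: the organic mix 357/994 = 35.9%, Blend 1 10/36 = 27.8% → the organic mix
Loam: the organic mix 24/36 = 66.7%, Blend 1 822/1457 = 56.4% → the organic mix
Sandy soil: the organic mix 473/812 = 58.3%, Blend 1 204/426 = 47.9% → the organic mix
Overall: the organic mix 1151/2336 = 49.3%, Blend 1 1204/2232 = 53.9% → Blend 1
The organic mix wins each soil group but Blend 1 wins overall — the comparison reverses. The organic mix's plots skew toward clay, which has a lower base rate.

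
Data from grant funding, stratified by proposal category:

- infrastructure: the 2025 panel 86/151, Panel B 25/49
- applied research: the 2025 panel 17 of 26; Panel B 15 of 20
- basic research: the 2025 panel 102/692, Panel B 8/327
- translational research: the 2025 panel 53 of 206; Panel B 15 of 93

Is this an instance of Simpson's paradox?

Infrastructure: the 2025 panel 86/151 = 57.0%, Panel B 25/49 = 51.0% → the 2025 panel
Applied research: the 2025 panel 17/26 = 65.4%, Panel B 15/20 = 75.0% → Panel B
Basic research: the 2025 panel 102/692 = 14.7%, Panel B 8/327 = 2.4% → the 2025 panel
Translational research: the 2025 panel 53/206 = 25.7%, Panel B 15/93 = 16.1% → the 2025 panel
Overall: the 2025 panel 258/1075 = 24.0%, Panel B 63/489 = 12.9% → the 2025 panel
Neither sweeps: the 2025 panel wins 3 of 4 groups, Panel B wins 1. The 2025 panel wins overall but not every group — no Simpson reversal.

No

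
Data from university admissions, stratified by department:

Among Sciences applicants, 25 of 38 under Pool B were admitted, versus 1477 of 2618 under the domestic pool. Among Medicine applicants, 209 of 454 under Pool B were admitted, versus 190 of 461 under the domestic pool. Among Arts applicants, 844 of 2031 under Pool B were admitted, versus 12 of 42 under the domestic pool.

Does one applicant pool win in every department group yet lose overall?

Sciences: Pool B 25/38 = 65.8%, the domestic pool 1477/2618 = 56.4% → Pool B
Medicine: Pool B 209/454 = 46.0%, the domestic pool 190/461 = 41.2% → Pool B
Arts: Pool B 844/2031 = 41.6%, the domestic pool 12/42 = 28.6% → Pool B
Overall: Pool B 1078/2523 = 42.7%, the domestic pool 1679/3121 = 53.8% → the domestic pool
Pool B wins each department group but the domestic pool wins overall — the comparison reverses. Pool B's applicants skew toward Arts, which has a lower base rate.

Yes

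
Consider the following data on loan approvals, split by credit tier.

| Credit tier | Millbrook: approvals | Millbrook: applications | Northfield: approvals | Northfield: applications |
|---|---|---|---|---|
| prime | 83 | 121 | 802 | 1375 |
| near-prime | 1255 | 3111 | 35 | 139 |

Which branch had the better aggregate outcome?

Prime: Millbrook 83/121 = 68.6%, Northfield 802/1375 = 58.3% → Millbrook
Near-prime: Millbrook 1255/3111 = 40.3%, Northfield 35/139 = 25.2% → Millbrook
Overall: Millbrook 1338/3232 = 41.4%, Northfield 837/1514 = 55.3% → Northfield
(Millbrook wins every credit group but Northfield wins overall — Millbrook's applications skew toward the low-rate near-prime group.)

Northfield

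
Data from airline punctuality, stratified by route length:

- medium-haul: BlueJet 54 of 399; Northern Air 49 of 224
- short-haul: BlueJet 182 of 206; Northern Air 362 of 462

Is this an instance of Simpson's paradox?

Medium-haul: BlueJet 54/399 = 13.5%, Northern Air 49/224 = 21.9% → Northern Air
Short-haul: BlueJet 182/206 = 88.3%, Northern Air 362/462 = 78.4% → BlueJet
Overall: BlueJet 236/605 = 39.0%, Northern Air 411/686 = 59.9% → Northern Air
Neither sweeps: BlueJet wins 1 of 2 groups, Northern Air wins 1. Northern Air wins overall but not every group — no Simpson reversal.

No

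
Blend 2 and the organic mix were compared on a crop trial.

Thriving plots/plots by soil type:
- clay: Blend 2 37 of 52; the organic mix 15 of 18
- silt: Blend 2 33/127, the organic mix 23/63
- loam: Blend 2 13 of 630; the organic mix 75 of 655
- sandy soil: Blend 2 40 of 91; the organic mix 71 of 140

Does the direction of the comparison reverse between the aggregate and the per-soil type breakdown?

Clay: Blend 2 37/52 = 71.2%, the organic mix 15/18 = 83.3% → the organic mix
Silt: Blend 2 33/127 = 26.0%, the organic mix 23/63 = 36.5% → the organic mix
Loam: Blend 2 13/630 = 2.1%, the organic mix 75/655 = 11.5% → the organic mix
Sandy soil: Blend 2 40/91 = 44.0%, the organic mix 71/140 = 50.7% → the organic mix
Overall: Blend 2 123/900 = 13.7%, the organic mix 184/876 = 21.0% → the organic mix
The organic mix wins overall and in every soil group — no reversal.

No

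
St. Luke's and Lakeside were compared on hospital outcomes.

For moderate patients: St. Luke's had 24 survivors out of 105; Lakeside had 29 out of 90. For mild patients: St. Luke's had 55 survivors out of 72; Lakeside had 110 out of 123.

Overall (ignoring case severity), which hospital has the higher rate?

Lakeside

Moderate: St. Luke's 24/105 = 22.9%, Lakeside 29/90 = 32.2% → Lakeside
Mild: St. Luke's 55/72 = 76.4%, Lakeside 110/123 = 89.4% → Lakeside
Overall: St. Luke's 79/177 = 44.6%, Lakeside 139/213 = 65.3% → Lakeside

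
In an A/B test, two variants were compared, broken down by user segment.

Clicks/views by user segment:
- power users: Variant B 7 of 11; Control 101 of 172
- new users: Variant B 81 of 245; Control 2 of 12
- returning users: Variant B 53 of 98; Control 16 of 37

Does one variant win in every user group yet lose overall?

Yes

Power users: Variant B 7/11 = 63.6%, Control 101/172 = 58.7% → Variant B
New users: Variant B 81/245 = 33.1%, Control 2/12 = 16.7% → Variant B
Returning users: Variant B 53/98 = 54.1%, Control 16/37 = 43.2% → Variant B
Overall: Variant B 141/354 = 39.8%, Control 119/221 = 53.8% → Control
Variant B wins each user group but Control wins overall — the comparison reverses. Variant B's views skew toward new users, which has a lower base rate.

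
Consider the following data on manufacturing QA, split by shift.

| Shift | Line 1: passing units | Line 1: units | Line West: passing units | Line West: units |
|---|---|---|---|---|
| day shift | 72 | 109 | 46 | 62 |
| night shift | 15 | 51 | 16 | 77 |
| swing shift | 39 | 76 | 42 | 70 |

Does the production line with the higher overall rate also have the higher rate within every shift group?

Day shift: Line 1 72/109 = 66.1%, Line West 46/62 = 74.2% → Line West
Night shift: Line 1 15/51 = 29.4%, Line West 16/77 = 20.8% → Line 1
Swing shift: Line 1 39/76 = 51.3%, Line West 42/70 = 60.0% → Line West
Overall: Line 1 126/236 = 53.4%, Line West 104/209 = 49.8% → Line 1
Neither sweeps: Line 1 wins 1 of 3 groups, Line West wins 2. Line 1 wins overall but not every group — no Simpson reversal.

No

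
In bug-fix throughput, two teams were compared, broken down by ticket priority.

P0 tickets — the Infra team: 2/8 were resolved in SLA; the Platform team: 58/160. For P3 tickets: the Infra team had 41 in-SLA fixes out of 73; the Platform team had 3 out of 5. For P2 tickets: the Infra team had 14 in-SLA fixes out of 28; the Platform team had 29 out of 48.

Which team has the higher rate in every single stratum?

the Platform team

P0: the Infra team 2/8 = 25.0%, the Platform team 58/160 = 36.2% → the Platform team
P3: the Infra team 41/73 = 56.2%, the Platform team 3/5 = 60.0% → the Platform team
P2: the Infra team 14/28 = 50.0%, the Platform team 29/48 = 60.4% → the Platform team
The Platform team has the higher rate in all 3 groups.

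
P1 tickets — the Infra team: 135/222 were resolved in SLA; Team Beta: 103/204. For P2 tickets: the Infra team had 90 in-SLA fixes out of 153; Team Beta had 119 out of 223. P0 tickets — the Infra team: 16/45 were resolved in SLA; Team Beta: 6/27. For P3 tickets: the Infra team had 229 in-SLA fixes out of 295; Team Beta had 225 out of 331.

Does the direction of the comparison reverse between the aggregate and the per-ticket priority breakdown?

P1: the Infra team 135/222 = 60.8%, Team Beta 103/204 = 50.5% → the Infra team
P2: the Infra team 90/153 = 58.8%, Team Beta 119/223 = 53.4% → the Infra team
P0: the Infra team 16/45 = 35.6%, Team Beta 6/27 = 22.2% → the Infra team
P3: the Infra team 229/295 = 77.6%, Team Beta 225/331 = 68.0% → the Infra team
Overall: the Infra team 470/715 = 65.7%, Team Beta 453/785 = 57.7% → the Infra team
The Infra team wins overall and in every ticket group — no reversal.

No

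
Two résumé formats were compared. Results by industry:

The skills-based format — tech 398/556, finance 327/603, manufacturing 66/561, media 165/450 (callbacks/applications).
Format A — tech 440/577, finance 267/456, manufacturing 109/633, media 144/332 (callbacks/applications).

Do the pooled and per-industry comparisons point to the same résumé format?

Tech: the skills-based format 398/556 = 71.6%, Format A 440/577 = 76.3% → Format A
Finance: the skills-based format 327/603 = 54.2%, Format A 267/456 = 58.6% → Format A
Manufacturing: the skills-based format 66/561 = 11.8%, Format A 109/633 = 17.2% → Format A
Media: the skills-based format 165/450 = 36.7%, Format A 144/332 = 43.4% → Format A
Overall: the skills-based format 956/2170 = 44.1%, Format A 960/1998 = 48.0% → Format A
Format A wins overall and in every industry group — no reversal.

Yes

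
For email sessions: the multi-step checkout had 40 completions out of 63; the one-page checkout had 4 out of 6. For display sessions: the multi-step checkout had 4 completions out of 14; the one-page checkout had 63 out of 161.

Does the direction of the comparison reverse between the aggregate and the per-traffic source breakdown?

Email: the multi-step checkout 40/63 = 63.5%, the one-page checkout 4/6 = 66.7% → the one-page checkout
Display: the multi-step checkout 4/14 = 28.6%, the one-page checkout 63/161 = 39.1% → the one-page checkout
Overall: the multi-step checkout 44/77 = 57.1%, the one-page checkout 67/167 = 40.1% → the multi-step checkout
The one-page checkout wins each traffic group but the multi-step checkout wins overall — the comparison reverses. The one-page checkout's sessions skew toward display, which has a lower base rate.

Yes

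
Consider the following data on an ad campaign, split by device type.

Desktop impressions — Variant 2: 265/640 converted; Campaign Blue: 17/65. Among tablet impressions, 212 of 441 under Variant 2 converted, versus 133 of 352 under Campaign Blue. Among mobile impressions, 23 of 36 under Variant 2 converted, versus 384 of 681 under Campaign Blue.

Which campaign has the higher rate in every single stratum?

Variant 2

Desktop: Variant 2 265/640 = 41.4%, Campaign Blue 17/65 = 26.2% → Variant 2
Tablet: Variant 2 212/441 = 48.1%, Campaign Blue 133/352 = 37.8% → Variant 2
Mobile: Variant 2 23/36 = 63.9%, Campaign Blue 384/681 = 56.4% → Variant 2
Variant 2 has the higher rate in all 3 groups.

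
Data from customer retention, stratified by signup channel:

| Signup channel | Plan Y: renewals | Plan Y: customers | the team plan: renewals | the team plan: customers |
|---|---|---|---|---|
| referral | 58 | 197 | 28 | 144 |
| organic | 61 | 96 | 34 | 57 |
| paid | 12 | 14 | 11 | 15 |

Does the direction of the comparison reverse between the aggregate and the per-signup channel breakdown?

No

Referral: Plan Y 58/197 = 29.4%, the team plan 28/144 = 19.4% → Plan Y
Organic: Plan Y 61/96 = 63.5%, the team plan 34/57 = 59.6% → Plan Y
Paid: Plan Y 12/14 = 85.7%, the team plan 11/15 = 73.3% → Plan Y
Overall: Plan Y 131/307 = 42.7%, the team plan 73/216 = 33.8% → Plan Y
Plan Y wins overall and in every signup group — no reversal.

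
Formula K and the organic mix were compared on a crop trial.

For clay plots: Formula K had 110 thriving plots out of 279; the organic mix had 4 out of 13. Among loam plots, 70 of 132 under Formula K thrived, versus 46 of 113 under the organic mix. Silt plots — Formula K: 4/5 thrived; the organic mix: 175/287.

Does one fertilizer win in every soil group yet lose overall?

Yes

Clay: Formula K 110/279 = 39.4%, the organic mix 4/13 = 30.8% → Formula K
Loam: Formula K 70/132 = 53.0%, the organic mix 46/113 = 40.7% → Formula K
Silt: Formula K 4/5 = 80.0%, the organic mix 175/287 = 61.0% → Formula K
Overall: Formula K 184/416 = 44.2%, the organic mix 225/413 = 54.5% → the organic mix
Formula K wins each soil group but the organic mix wins overall — the comparison reverses. Formula K's plots skew toward clay, which has a lower base rate.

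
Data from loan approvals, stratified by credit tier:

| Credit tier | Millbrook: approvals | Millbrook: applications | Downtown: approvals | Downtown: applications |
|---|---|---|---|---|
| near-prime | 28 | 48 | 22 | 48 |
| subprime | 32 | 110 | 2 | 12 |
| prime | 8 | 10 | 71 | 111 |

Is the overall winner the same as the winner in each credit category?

Near-prime: Millbrook 28/48 = 58.3%, Downtown 22/48 = 45.8% → Millbrook
Subprime: Millbrook 32/110 = 29.1%, Downtown 2/12 = 16.7% → Millbrook
Prime: Millbrook 8/10 = 80.0%, Downtown 71/111 = 64.0% → Millbrook
Overall: Millbrook 68/168 = 40.5%, Downtown 95/171 = 55.6% → Downtown
Millbrook wins each credit group but Downtown wins overall — the comparison reverses. Millbrook's applications skew toward subprime, which has a lower base rate.

No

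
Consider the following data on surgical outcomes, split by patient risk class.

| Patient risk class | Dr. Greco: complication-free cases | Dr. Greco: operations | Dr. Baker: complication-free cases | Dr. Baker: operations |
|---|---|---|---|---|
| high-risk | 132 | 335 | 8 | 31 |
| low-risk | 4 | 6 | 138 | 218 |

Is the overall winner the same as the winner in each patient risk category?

High-risk: Dr. Greco 132/335 = 39.4%, Dr. Baker 8/31 = 25.8% → Dr. Greco
Low-risk: Dr. Greco 4/6 = 66.7%, Dr. Baker 138/218 = 63.3% → Dr. Greco
Overall: Dr. Greco 136/341 = 39.9%, Dr. Baker 146/249 = 58.6% → Dr. Baker
Dr. Greco wins each patient risk group but Dr. Baker wins overall — the comparison reverses. Dr. Greco's operations skew toward high-risk, which has a lower base rate.

No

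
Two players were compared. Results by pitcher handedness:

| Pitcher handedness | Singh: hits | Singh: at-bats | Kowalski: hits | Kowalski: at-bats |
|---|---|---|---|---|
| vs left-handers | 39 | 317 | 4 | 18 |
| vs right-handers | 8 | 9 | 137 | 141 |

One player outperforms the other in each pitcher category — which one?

Vs left-handers: Singh 39/317 = 12.3%, Kowalski 4/18 = 22.2% → Kowalski
Vs right-handers: Singh 8/9 = 88.9%, Kowalski 137/141 = 97.2% → Kowalski
Kowalski has the higher rate in both groups.

Kowalski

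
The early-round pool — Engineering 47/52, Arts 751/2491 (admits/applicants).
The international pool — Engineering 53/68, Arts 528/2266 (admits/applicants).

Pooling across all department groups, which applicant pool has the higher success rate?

Engineering: the early-round pool 47/52 = 90.4%, the international pool 53/68 = 77.9% → the early-round pool
Arts: the early-round pool 751/2491 = 30.1%, the international pool 528/2266 = 23.3% → the early-round pool
Overall: the early-round pool 798/2543 = 31.4%, the international pool 581/2334 = 24.9% → the early-round pool

the early-round pool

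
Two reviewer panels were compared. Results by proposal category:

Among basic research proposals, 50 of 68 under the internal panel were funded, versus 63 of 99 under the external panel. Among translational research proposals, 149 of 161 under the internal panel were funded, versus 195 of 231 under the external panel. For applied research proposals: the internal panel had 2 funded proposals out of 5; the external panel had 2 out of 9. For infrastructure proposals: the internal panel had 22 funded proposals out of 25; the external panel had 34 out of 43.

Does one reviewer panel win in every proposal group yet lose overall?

Basic research: the internal panel 50/68 = 73.5%, the external panel 63/99 = 63.6% → the internal panel
Translational research: the internal panel 149/161 = 92.5%, the external panel 195/231 = 84.4% → the internal panel
Applied research: the internal panel 2/5 = 40.0%, the external panel 2/9 = 22.2% → the internal panel
Infrastructure: the internal panel 22/25 = 88.0%, the external panel 34/43 = 79.1% → the internal panel
Overall: the internal panel 223/259 = 86.1%, the external panel 294/382 = 77.0% → the internal panel
The internal panel wins overall and in every proposal group — no reversal.

No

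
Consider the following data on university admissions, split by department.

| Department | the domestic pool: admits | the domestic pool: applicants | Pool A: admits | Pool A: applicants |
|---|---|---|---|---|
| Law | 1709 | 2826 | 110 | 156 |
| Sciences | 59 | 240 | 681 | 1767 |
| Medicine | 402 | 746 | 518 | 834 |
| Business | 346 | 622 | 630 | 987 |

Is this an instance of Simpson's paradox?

Yes

Law: the domestic pool 1709/2826 = 60.5%, Pool A 110/156 = 70.5% → Pool A
Sciences: the domestic pool 59/240 = 24.6%, Pool A 681/1767 = 38.5% → Pool A
Medicine: the domestic pool 402/746 = 53.9%, Pool A 518/834 = 62.1% → Pool A
Business: the domestic pool 346/622 = 55.6%, Pool A 630/987 = 63.8% → Pool A
Overall: the domestic pool 2516/4434 = 56.7%, Pool A 1939/3744 = 51.8% → the domestic pool
Pool A wins each department group but the domestic pool wins overall — the comparison reverses. Pool A's applicants skew toward Sciences, which has a lower base rate.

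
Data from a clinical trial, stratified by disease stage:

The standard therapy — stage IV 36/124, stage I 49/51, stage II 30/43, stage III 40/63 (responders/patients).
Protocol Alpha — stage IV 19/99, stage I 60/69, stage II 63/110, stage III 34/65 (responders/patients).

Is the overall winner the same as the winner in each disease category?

Stage IV: the standard therapy 36/124 = 29.0%, Protocol Alpha 19/99 = 19.2% → the standard therapy
Stage I: the standard therapy 49/51 = 96.1%, Protocol Alpha 60/69 = 87.0% → the standard therapy
Stage II: the standard therapy 30/43 = 69.8%, Protocol Alpha 63/110 = 57.3% → the standard therapy
Stage III: the standard therapy 40/63 = 63.5%, Protocol Alpha 34/65 = 52.3% → the standard therapy
Overall: the standard therapy 155/281 = 55.2%, Protocol Alpha 176/343 = 51.3% → the standard therapy
The standard therapy wins overall and in every disease group — no reversal.

Yes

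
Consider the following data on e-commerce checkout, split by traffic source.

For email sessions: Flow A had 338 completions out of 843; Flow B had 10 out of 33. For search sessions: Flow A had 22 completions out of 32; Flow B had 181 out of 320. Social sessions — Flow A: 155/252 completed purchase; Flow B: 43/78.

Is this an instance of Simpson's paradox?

Email: Flow A 338/843 = 40.1%, Flow B 10/33 = 30.3% → Flow A
Search: Flow A 22/32 = 68.8%, Flow B 181/320 = 56.6% → Flow A
Social: Flow A 155/252 = 61.5%, Flow B 43/78 = 55.1% → Flow A
Overall: Flow A 515/1127 = 45.7%, Flow B 234/431 = 54.3% → Flow B
Flow A wins each traffic group but Flow B wins overall — the comparison reverses. Flow A's sessions skew toward email, which has a lower base rate.

Yes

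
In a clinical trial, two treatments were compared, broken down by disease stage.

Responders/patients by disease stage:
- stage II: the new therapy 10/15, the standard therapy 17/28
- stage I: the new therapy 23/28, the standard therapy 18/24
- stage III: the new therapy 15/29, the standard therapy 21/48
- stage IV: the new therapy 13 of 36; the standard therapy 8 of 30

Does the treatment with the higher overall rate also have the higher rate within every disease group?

Yes

Stage II: the new therapy 10/15 = 66.7%, the standard therapy 17/28 = 60.7% → the new therapy
Stage I: the new therapy 23/28 = 82.1%, the standard therapy 18/24 = 75.0% → the new therapy
Stage III: the new therapy 15/29 = 51.7%, the standard therapy 21/48 = 43.8% → the new therapy
Stage IV: the new therapy 13/36 = 36.1%, the standard therapy 8/30 = 26.7% → the new therapy
Overall: the new therapy 61/108 = 56.5%, the standard therapy 64/130 = 49.2% → the new therapy
The new therapy wins overall and in every disease group — no reversal.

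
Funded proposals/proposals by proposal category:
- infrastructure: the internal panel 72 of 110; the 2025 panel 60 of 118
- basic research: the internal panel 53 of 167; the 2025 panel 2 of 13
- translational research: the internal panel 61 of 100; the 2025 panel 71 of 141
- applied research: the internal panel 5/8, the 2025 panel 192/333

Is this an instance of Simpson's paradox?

Infrastructure: the internal panel 72/110 = 65.5%, the 2025 panel 60/118 = 50.8% → the internal panel
Basic research: the internal panel 53/167 = 31.7%, the 2025 panel 2/13 = 15.4% → the internal panel
Translational research: the internal panel 61/100 = 61.0%, the 2025 panel 71/141 = 50.4% → the internal panel
Applied research: the internal panel 5/8 = 62.5%, the 2025 panel 192/333 = 57.7% → the internal panel
Overall: the internal panel 191/385 = 49.6%, the 2025 panel 325/605 = 53.7% → the 2025 panel
The internal panel wins each proposal group but the 2025 panel wins overall — the comparison reverses. The internal panel's proposals skew toward basic research, which has a lower base rate.

Yes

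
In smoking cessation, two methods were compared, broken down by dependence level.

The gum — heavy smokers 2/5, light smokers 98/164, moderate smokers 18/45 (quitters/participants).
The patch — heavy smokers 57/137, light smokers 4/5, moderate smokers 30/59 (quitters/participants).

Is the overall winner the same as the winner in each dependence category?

Heavy smokers: the gum 2/5 = 40.0%, the patch 57/137 = 41.6% → the patch
Light smokers: the gum 98/164 = 59.8%, the patch 4/5 = 80.0% → the patch
Moderate smokers: the gum 18/45 = 40.0%, the patch 30/59 = 50.8% → the patch
Overall: the gum 118/214 = 55.1%, the patch 91/201 = 45.3% → the gum
The patch wins each dependence group but the gum wins overall — the comparison reverses. The patch's participants skew toward heavy smokers, which has a lower base rate.

No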